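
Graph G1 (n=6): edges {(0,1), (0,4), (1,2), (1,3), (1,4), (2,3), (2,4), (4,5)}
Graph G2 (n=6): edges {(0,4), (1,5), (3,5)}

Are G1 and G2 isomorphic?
No, not isomorphic

The graphs are NOT isomorphic.

Connected components of G1: 1 component(s) with vertex sets [[0, 1, 2, 3, 4, 5]], sizes [6].
Connected components of G2: 3 component(s) with vertex sets [[2], [0, 4], [1, 3, 5]], sizes [1, 2, 3].
The number of connected components (and the multiset of component sizes) is an isomorphism invariant — an isomorphism maps each component of G1 bijectively onto a component of G2. Since G1 has 1 component(s) and G2 has 3, they cannot be isomorphic.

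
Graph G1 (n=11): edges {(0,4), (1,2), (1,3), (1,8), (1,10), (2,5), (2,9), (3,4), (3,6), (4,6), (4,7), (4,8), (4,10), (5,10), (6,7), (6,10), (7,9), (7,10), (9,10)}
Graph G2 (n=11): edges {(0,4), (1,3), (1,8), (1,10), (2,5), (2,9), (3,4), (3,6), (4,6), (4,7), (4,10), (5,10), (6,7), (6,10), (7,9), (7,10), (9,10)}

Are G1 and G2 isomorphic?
No, not isomorphic

The graphs are NOT isomorphic.

Counting edges: G1 has 19 edge(s); G2 has 17 edge(s).
Edge count is an isomorphism invariant (a bijection on vertices induces a bijection on edges), so differing edge counts rule out isomorphism.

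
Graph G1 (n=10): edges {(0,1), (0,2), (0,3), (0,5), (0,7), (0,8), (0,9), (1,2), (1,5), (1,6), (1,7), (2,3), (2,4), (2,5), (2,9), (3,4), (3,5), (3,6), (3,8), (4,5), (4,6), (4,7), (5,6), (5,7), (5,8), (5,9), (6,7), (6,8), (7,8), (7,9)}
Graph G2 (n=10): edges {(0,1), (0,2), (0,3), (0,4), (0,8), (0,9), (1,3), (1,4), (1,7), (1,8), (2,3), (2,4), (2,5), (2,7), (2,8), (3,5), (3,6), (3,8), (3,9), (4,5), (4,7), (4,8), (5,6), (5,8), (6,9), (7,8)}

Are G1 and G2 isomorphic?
No, not isomorphic

The graphs are NOT isomorphic.

Counting triangles (3-cliques): G1 has 34, G2 has 25.
Triangle count is an isomorphism invariant, so differing triangle counts rule out isomorphism.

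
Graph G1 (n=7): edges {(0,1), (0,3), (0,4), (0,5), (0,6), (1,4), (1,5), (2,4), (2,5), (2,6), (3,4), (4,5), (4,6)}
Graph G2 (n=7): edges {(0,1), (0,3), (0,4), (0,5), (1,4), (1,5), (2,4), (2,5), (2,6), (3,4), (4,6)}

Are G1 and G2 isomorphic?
No, not isomorphic

The graphs are NOT isomorphic.

Counting edges: G1 has 13 edge(s); G2 has 11 edge(s).
Edge count is an isomorphism invariant (a bijection on vertices induces a bijection on edges), so differing edge counts rule out isomorphism.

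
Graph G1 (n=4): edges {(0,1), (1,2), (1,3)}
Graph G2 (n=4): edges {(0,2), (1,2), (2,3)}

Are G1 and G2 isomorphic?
Yes, isomorphic

The graphs are isomorphic.
One valid mapping φ: V(G1) → V(G2): 0→1, 1→2, 2→0, 3→3

Verify φ preserves adjacency — for each edge of G1, its image is an edge of G2:
  (0,1) → (φ(0),φ(1)) = (1,2) ∈ E(G2) ✓
  (1,2) → (φ(1),φ(2)) = (0,2) ∈ E(G2) ✓
  (1,3) → (φ(1),φ(3)) = (2,3) ∈ E(G2) ✓
All 3 edges of G1 map to edges of G2, and |E(G1)| = |E(G2)| = 3, so φ is a bijection on edges as well as vertices. Hence G1 ≅ G2.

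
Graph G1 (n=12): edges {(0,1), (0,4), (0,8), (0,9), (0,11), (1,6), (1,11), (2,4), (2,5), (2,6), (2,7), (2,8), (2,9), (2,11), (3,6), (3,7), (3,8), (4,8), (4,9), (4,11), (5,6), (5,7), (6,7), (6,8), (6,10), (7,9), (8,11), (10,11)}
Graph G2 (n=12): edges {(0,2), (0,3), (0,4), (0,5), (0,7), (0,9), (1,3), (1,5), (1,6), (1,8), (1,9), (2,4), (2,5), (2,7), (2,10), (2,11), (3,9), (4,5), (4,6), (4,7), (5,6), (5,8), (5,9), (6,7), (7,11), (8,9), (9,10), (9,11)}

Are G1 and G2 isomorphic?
Yes, isomorphic

The graphs are isomorphic.
One valid mapping φ: V(G1) → V(G2): 0→7, 1→11, 2→5, 3→3, 4→4, 5→8, 6→9, 7→1, 8→0, 9→6, 10→10, 11→2

Verify φ preserves adjacency — for each edge of G1, its image is an edge of G2:
  (0,1) → (φ(0),φ(1)) = (7,11) ∈ E(G2) ✓
  (0,4) → (φ(0),φ(4)) = (4,7) ∈ E(G2) ✓
  (0,8) → (φ(0),φ(8)) = (0,7) ∈ E(G2) ✓
  (0,9) → (φ(0),φ(9)) = (6,7) ∈ E(G2) ✓
  (0,11) → (φ(0),φ(11)) = (2,7) ∈ E(G2) ✓
  (1,6) → (φ(1),φ(6)) = (9,11) ∈ E(G2) ✓
  (1,11) → (φ(1),φ(11)) = (2,11) ∈ E(G2) ✓
  (2,4) → (φ(2),φ(4)) = (4,5) ∈ E(G2) ✓
  (2,5) → (φ(2),φ(5)) = (5,8) ∈ E(G2) ✓
  (2,6) → (φ(2),φ(6)) = (5,9) ∈ E(G2) ✓
  (2,7) → (φ(2),φ(7)) = (1,5) ∈ E(G2) ✓
  (2,8) → (φ(2),φ(8)) = (0,5) ∈ E(G2) ✓
  (2,9) → (φ(2),φ(9)) = (5,6) ∈ E(G2) ✓
  (2,11) → (φ(2),φ(11)) = (2,5) ∈ E(G2) ✓
  (3,6) → (φ(3),φ(6)) = (3,9) ∈ E(G2) ✓
  (3,7) → (φ(3),φ(7)) = (1,3) ∈ E(G2) ✓
  (3,8) → (φ(3),φ(8)) = (0,3) ∈ E(G2) ✓
  (4,8) → (φ(4),φ(8)) = (0,4) ∈ E(G2) ✓
  (4,9) → (φ(4),φ(9)) = (4,6) ∈ E(G2) ✓
  (4,11) → (φ(4),φ(11)) = (2,4) ∈ E(G2) ✓
  (5,6) → (φ(5),φ(6)) = (8,9) ∈ E(G2) ✓
  (5,7) → (φ(5),φ(7)) = (1,8) ∈ E(G2) ✓
  (6,7) → (φ(6),φ(7)) = (1,9) ∈ E(G2) ✓
  (6,8) → (φ(6),φ(8)) = (0,9) ∈ E(G2) ✓
  (6,10) → (φ(6),φ(10)) = (9,10) ∈ E(G2) ✓
  (7,9) → (φ(7),φ(9)) = (1,6) ∈ E(G2) ✓
  (8,11) → (φ(8),φ(11)) = (0,2) ∈ E(G2) ✓
  (10,11) → (φ(10),φ(11)) = (2,10) ∈ E(G2) ✓
All 28 edges of G1 map to edges of G2, and |E(G1)| = |E(G2)| = 28, so φ is a bijection on edges as well as vertices. Hence G1 ≅ G2.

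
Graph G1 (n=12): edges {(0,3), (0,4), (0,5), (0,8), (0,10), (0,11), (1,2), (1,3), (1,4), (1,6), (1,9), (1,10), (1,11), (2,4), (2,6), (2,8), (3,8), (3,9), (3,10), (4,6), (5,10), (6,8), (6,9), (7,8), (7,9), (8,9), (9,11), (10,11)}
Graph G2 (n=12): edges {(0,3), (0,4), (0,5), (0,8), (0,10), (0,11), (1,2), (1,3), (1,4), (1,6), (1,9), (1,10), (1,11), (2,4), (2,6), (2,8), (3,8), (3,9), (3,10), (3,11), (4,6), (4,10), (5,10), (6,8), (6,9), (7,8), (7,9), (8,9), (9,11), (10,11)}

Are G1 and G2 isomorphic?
No, not isomorphic

The graphs are NOT isomorphic.

Counting edges: G1 has 28 edge(s); G2 has 30 edge(s).
Edge count is an isomorphism invariant (a bijection on vertices induces a bijection on edges), so differing edge counts rule out isomorphism.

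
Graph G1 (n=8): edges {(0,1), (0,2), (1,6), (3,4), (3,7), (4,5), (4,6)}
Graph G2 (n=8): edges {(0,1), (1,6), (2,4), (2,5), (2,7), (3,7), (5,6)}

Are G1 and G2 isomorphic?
Yes, isomorphic

The graphs are isomorphic.
One valid mapping φ: V(G1) → V(G2): 0→1, 1→6, 2→0, 3→7, 4→2, 5→4, 6→5, 7→3

Verify φ preserves adjacency — for each edge of G1, its image is an edge of G2:
  (0,1) → (φ(0),φ(1)) = (1,6) ∈ E(G2) ✓
  (0,2) → (φ(0),φ(2)) = (0,1) ∈ E(G2) ✓
  (1,6) → (φ(1),φ(6)) = (5,6) ∈ E(G2) ✓
  (3,4) → (φ(3),φ(4)) = (2,7) ∈ E(G2) ✓
  (3,7) → (φ(3),φ(7)) = (3,7) ∈ E(G2) ✓
  (4,5) → (φ(4),φ(5)) = (2,4) ∈ E(G2) ✓
  (4,6) → (φ(4),φ(6)) = (2,5) ∈ E(G2) ✓
All 7 edges of G1 map to edges of G2, and |E(G1)| = |E(G2)| = 7, so φ is a bijection on edges as well as vertices. Hence G1 ≅ G2.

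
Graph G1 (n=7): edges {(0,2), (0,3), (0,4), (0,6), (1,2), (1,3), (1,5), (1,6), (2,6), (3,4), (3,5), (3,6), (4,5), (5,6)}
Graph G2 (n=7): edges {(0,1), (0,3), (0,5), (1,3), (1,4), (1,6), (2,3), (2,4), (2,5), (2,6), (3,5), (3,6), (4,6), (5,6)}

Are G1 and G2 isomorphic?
Yes, isomorphic

The graphs are isomorphic.
One valid mapping φ: V(G1) → V(G2): 0→1, 1→2, 2→4, 3→3, 4→0, 5→5, 6→6

Verify φ preserves adjacency — for each edge of G1, its image is an edge of G2:
  (0,2) → (φ(0),φ(2)) = (1,4) ∈ E(G2) ✓
  (0,3) → (φ(0),φ(3)) = (1,3) ∈ E(G2) ✓
  (0,4) → (φ(0),φ(4)) = (0,1) ∈ E(G2) ✓
  (0,6) → (φ(0),φ(6)) = (1,6) ∈ E(G2) ✓
  (1,2) → (φ(1),φ(2)) = (2,4) ∈ E(G2) ✓
  (1,3) → (φ(1),φ(3)) = (2,3) ∈ E(G2) ✓
  (1,5) → (φ(1),φ(5)) = (2,5) ∈ E(G2) ✓
  (1,6) → (φ(1),φ(6)) = (2,6) ∈ E(G2) ✓
  (2,6) → (φ(2),φ(6)) = (4,6) ∈ E(G2) ✓
  (3,4) → (φ(3),φ(4)) = (0,3) ∈ E(G2) ✓
  (3,5) → (φ(3),φ(5)) = (3,5) ∈ E(G2) ✓
  (3,6) → (φ(3),φ(6)) = (3,6) ∈ E(G2) ✓
  (4,5) → (φ(4),φ(5)) = (0,5) ∈ E(G2) ✓
  (5,6) → (φ(5),φ(6)) = (5,6) ∈ E(G2) ✓
All 14 edges of G1 map to edges of G2, and |E(G1)| = |E(G2)| = 14, so φ is a bijection on edges as well as vertices. Hence G1 ≅ G2.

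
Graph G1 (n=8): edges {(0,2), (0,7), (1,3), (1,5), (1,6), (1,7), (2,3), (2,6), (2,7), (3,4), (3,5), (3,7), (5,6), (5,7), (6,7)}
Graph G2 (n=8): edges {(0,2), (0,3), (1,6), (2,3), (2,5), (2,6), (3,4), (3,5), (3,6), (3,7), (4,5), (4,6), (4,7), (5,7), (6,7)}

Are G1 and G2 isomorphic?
Yes, isomorphic

The graphs are isomorphic.
One valid mapping φ: V(G1) → V(G2): 0→0, 1→7, 2→2, 3→6, 4→1, 5→4, 6→5, 7→3

Verify φ preserves adjacency — for each edge of G1, its image is an edge of G2:
  (0,2) → (φ(0),φ(2)) = (0,2) ∈ E(G2) ✓
  (0,7) → (φ(0),φ(7)) = (0,3) ∈ E(G2) ✓
  (1,3) → (φ(1),φ(3)) = (6,7) ∈ E(G2) ✓
  (1,5) → (φ(1),φ(5)) = (4,7) ∈ E(G2) ✓
  (1,6) → (φ(1),φ(6)) = (5,7) ∈ E(G2) ✓
  (1,7) → (φ(1),φ(7)) = (3,7) ∈ E(G2) ✓
  (2,3) → (φ(2),φ(3)) = (2,6) ∈ E(G2) ✓
  (2,6) → (φ(2),φ(6)) = (2,5) ∈ E(G2) ✓
  (2,7) → (φ(2),φ(7)) = (2,3) ∈ E(G2) ✓
  (3,4) → (φ(3),φ(4)) = (1,6) ∈ E(G2) ✓
  (3,5) → (φ(3),φ(5)) = (4,6) ∈ E(G2) ✓
  (3,7) → (φ(3),φ(7)) = (3,6) ∈ E(G2) ✓
  (5,6) → (φ(5),φ(6)) = (4,5) ∈ E(G2) ✓
  (5,7) → (φ(5),φ(7)) = (3,4) ∈ E(G2) ✓
  (6,7) → (φ(6),φ(7)) = (3,5) ∈ E(G2) ✓
All 15 edges of G1 map to edges of G2, and |E(G1)| = |E(G2)| = 15, so φ is a bijection on edges as well as vertices. Hence G1 ≅ G2.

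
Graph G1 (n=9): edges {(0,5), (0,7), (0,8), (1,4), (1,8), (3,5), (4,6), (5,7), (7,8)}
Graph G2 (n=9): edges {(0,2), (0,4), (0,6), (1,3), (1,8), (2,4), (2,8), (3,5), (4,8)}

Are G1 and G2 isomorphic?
Yes, isomorphic

The graphs are isomorphic.
One valid mapping φ: V(G1) → V(G2): 0→2, 1→1, 2→7, 3→6, 4→3, 5→0, 6→5, 7→4, 8→8

Verify φ preserves adjacency — for each edge of G1, its image is an edge of G2:
  (0,5) → (φ(0),φ(5)) = (0,2) ∈ E(G2) ✓
  (0,7) → (φ(0),φ(7)) = (2,4) ∈ E(G2) ✓
  (0,8) → (φ(0),φ(8)) = (2,8) ∈ E(G2) ✓
  (1,4) → (φ(1),φ(4)) = (1,3) ∈ E(G2) ✓
  (1,8) → (φ(1),φ(8)) = (1,8) ∈ E(G2) ✓
  (3,5) → (φ(3),φ(5)) = (0,6) ∈ E(G2) ✓
  (4,6) → (φ(4),φ(6)) = (3,5) ∈ E(G2) ✓
  (5,7) → (φ(5),φ(7)) = (0,4) ∈ E(G2) ✓
  (7,8) → (φ(7),φ(8)) = (4,8) ∈ E(G2) ✓
All 9 edges of G1 map to edges of G2, and |E(G1)| = |E(G2)| = 9, so φ is a bijection on edges as well as vertices. Hence G1 ≅ G2.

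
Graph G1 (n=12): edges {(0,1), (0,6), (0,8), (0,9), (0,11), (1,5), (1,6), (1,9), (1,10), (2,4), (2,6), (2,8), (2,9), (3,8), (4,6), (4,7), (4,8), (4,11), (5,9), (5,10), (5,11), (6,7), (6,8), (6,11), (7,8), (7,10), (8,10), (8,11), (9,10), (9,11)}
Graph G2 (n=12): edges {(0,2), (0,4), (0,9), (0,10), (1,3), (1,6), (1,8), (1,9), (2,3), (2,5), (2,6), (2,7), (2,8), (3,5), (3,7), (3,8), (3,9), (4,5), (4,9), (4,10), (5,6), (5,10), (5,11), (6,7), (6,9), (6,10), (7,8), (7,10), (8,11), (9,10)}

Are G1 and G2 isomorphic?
No, not isomorphic

The graphs are NOT isomorphic.

Degrees in G1: deg(0)=5, deg(1)=5, deg(2)=4, deg(3)=1, deg(4)=5, deg(5)=4, deg(6)=7, deg(7)=4, deg(8)=8, deg(9)=6, deg(10)=5, deg(11)=6.
Sorted degree sequence of G1: [8, 7, 6, 6, 5, 5, 5, 5, 4, 4, 4, 1].
Degrees in G2: deg(0)=4, deg(1)=4, deg(2)=6, deg(3)=6, deg(4)=4, deg(5)=6, deg(6)=6, deg(7)=5, deg(8)=5, deg(9)=6, deg(10)=6, deg(11)=2.
Sorted degree sequence of G2: [6, 6, 6, 6, 6, 6, 5, 5, 4, 4, 4, 2].
The (sorted) degree sequence is an isomorphism invariant, so since G1 and G2 have different degree sequences they cannot be isomorphic.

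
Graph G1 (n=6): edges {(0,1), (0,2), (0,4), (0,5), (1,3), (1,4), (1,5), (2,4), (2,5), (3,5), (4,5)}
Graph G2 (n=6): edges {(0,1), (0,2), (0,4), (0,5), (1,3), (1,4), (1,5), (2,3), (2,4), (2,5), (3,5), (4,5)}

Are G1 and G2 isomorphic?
No, not isomorphic

The graphs are NOT isomorphic.

Counting edges: G1 has 11 edge(s); G2 has 12 edge(s).
Edge count is an isomorphism invariant (a bijection on vertices induces a bijection on edges), so differing edge counts rule out isomorphism.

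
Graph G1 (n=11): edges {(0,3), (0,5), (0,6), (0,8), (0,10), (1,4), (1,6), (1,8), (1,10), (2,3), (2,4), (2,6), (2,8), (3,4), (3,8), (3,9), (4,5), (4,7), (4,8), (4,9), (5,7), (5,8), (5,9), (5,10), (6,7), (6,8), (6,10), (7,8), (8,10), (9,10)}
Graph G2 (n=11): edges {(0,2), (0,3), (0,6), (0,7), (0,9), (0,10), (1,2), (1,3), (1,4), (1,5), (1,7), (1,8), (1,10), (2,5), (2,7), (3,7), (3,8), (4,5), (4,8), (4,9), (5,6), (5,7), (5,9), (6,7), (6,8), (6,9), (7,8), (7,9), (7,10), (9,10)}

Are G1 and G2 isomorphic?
Yes, isomorphic

The graphs are isomorphic.
One valid mapping φ: V(G1) → V(G2): 0→6, 1→10, 2→3, 3→8, 4→1, 5→5, 6→0, 7→2, 8→7, 9→4, 10→9

Verify φ preserves adjacency — for each edge of G1, its image is an edge of G2:
  (0,3) → (φ(0),φ(3)) = (6,8) ∈ E(G2) ✓
  (0,5) → (φ(0),φ(5)) = (5,6) ∈ E(G2) ✓
  (0,6) → (φ(0),φ(6)) = (0,6) ∈ E(G2) ✓
  (0,8) → (φ(0),φ(8)) = (6,7) ∈ E(G2) ✓
  (0,10) → (φ(0),φ(10)) = (6,9) ∈ E(G2) ✓
  (1,4) → (φ(1),φ(4)) = (1,10) ∈ E(G2) ✓
  (1,6) → (φ(1),φ(6)) = (0,10) ∈ E(G2) ✓
  (1,8) → (φ(1),φ(8)) = (7,10) ∈ E(G2) ✓
  (1,10) → (φ(1),φ(10)) = (9,10) ∈ E(G2) ✓
  (2,3) → (φ(2),φ(3)) = (3,8) ∈ E(G2) ✓
  (2,4) → (φ(2),φ(4)) = (1,3) ∈ E(G2) ✓
  (2,6) → (φ(2),φ(6)) = (0,3) ∈ E(G2) ✓
  (2,8) → (φ(2),φ(8)) = (3,7) ∈ E(G2) ✓
  (3,4) → (φ(3),φ(4)) = (1,8) ∈ E(G2) ✓
  (3,8) → (φ(3),φ(8)) = (7,8) ∈ E(G2) ✓
  (3,9) → (φ(3),φ(9)) = (4,8) ∈ E(G2) ✓
  (4,5) → (φ(4),φ(5)) = (1,5) ∈ E(G2) ✓
  (4,7) → (φ(4),φ(7)) = (1,2) ∈ E(G2) ✓
  (4,8) → (φ(4),φ(8)) = (1,7) ∈ E(G2) ✓
  (4,9) → (φ(4),φ(9)) = (1,4) ∈ E(G2) ✓
  (5,7) → (φ(5),φ(7)) = (2,5) ∈ E(G2) ✓
  (5,8) → (φ(5),φ(8)) = (5,7) ∈ E(G2) ✓
  (5,9) → (φ(5),φ(9)) = (4,5) ∈ E(G2) ✓
  (5,10) → (φ(5),φ(10)) = (5,9) ∈ E(G2) ✓
  (6,7) → (φ(6),φ(7)) = (0,2) ∈ E(G2) ✓
  (6,8) → (φ(6),φ(8)) = (0,7) ∈ E(G2) ✓
  (6,10) → (φ(6),φ(10)) = (0,9) ∈ E(G2) ✓
  (7,8) → (φ(7),φ(8)) = (2,7) ∈ E(G2) ✓
  (8,10) → (φ(8),φ(10)) = (7,9) ∈ E(G2) ✓
  (9,10) → (φ(9),φ(10)) = (4,9) ∈ E(G2) ✓
All 30 edges of G1 map to edges of G2, and |E(G1)| = |E(G2)| = 30, so φ is a bijection on edges as well as vertices. Hence G1 ≅ G2.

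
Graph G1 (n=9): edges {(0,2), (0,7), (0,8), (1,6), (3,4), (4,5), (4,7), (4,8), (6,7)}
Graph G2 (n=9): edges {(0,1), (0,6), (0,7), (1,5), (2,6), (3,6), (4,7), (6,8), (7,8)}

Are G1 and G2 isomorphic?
Yes, isomorphic

The graphs are isomorphic.
One valid mapping φ: V(G1) → V(G2): 0→7, 1→5, 2→4, 3→3, 4→6, 5→2, 6→1, 7→0, 8→8

Verify φ preserves adjacency — for each edge of G1, its image is an edge of G2:
  (0,2) → (φ(0),φ(2)) = (4,7) ∈ E(G2) ✓
  (0,7) → (φ(0),φ(7)) = (0,7) ∈ E(G2) ✓
  (0,8) → (φ(0),φ(8)) = (7,8) ∈ E(G2) ✓
  (1,6) → (φ(1),φ(6)) = (1,5) ∈ E(G2) ✓
  (3,4) → (φ(3),φ(4)) = (3,6) ∈ E(G2) ✓
  (4,5) → (φ(4),φ(5)) = (2,6) ∈ E(G2) ✓
  (4,7) → (φ(4),φ(7)) = (0,6) ∈ E(G2) ✓
  (4,8) → (φ(4),φ(8)) = (6,8) ∈ E(G2) ✓
  (6,7) → (φ(6),φ(7)) = (0,1) ∈ E(G2) ✓
All 9 edges of G1 map to edges of G2, and |E(G1)| = |E(G2)| = 9, so φ is a bijection on edges as well as vertices. Hence G1 ≅ G2.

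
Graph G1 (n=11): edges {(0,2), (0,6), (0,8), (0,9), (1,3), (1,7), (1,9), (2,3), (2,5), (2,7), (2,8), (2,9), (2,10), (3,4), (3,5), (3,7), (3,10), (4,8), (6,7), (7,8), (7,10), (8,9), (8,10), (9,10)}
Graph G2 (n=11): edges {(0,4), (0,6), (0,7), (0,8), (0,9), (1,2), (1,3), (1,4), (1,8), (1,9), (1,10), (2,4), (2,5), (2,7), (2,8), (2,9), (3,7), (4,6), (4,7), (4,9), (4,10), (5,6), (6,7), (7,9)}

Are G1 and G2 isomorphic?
Yes, isomorphic

The graphs are isomorphic.
One valid mapping φ: V(G1) → V(G2): 0→6, 1→8, 2→4, 3→1, 4→3, 5→10, 6→5, 7→2, 8→7, 9→0, 10→9

Verify φ preserves adjacency — for each edge of G1, its image is an edge of G2:
  (0,2) → (φ(0),φ(2)) = (4,6) ∈ E(G2) ✓
  (0,6) → (φ(0),φ(6)) = (5,6) ∈ E(G2) ✓
  (0,8) → (φ(0),φ(8)) = (6,7) ∈ E(G2) ✓
  (0,9) → (φ(0),φ(9)) = (0,6) ∈ E(G2) ✓
  (1,3) → (φ(1),φ(3)) = (1,8) ∈ E(G2) ✓
  (1,7) → (φ(1),φ(7)) = (2,8) ∈ E(G2) ✓
  (1,9) → (φ(1),φ(9)) = (0,8) ∈ E(G2) ✓
  (2,3) → (φ(2),φ(3)) = (1,4) ∈ E(G2) ✓
  (2,5) → (φ(2),φ(5)) = (4,10) ∈ E(G2) ✓
  (2,7) → (φ(2),φ(7)) = (2,4) ∈ E(G2) ✓
  (2,8) → (φ(2),φ(8)) = (4,7) ∈ E(G2) ✓
  (2,9) → (φ(2),φ(9)) = (0,4) ∈ E(G2) ✓
  (2,10) → (φ(2),φ(10)) = (4,9) ∈ E(G2) ✓
  (3,4) → (φ(3),φ(4)) = (1,3) ∈ E(G2) ✓
  (3,5) → (φ(3),φ(5)) = (1,10) ∈ E(G2) ✓
  (3,7) → (φ(3),φ(7)) = (1,2) ∈ E(G2) ✓
  (3,10) → (φ(3),φ(10)) = (1,9) ∈ E(G2) ✓
  (4,8) → (φ(4),φ(8)) = (3,7) ∈ E(G2) ✓
  (6,7) → (φ(6),φ(7)) = (2,5) ∈ E(G2) ✓
  (7,8) → (φ(7),φ(8)) = (2,7) ∈ E(G2) ✓
  (7,10) → (φ(7),φ(10)) = (2,9) ∈ E(G2) ✓
  (8,9) → (φ(8),φ(9)) = (0,7) ∈ E(G2) ✓
  (8,10) → (φ(8),φ(10)) = (7,9) ∈ E(G2) ✓
  (9,10) → (φ(9),φ(10)) = (0,9) ∈ E(G2) ✓
All 24 edges of G1 map to edges of G2, and |E(G1)| = |E(G2)| = 24, so φ is a bijection on edges as well as vertices. Hence G1 ≅ G2.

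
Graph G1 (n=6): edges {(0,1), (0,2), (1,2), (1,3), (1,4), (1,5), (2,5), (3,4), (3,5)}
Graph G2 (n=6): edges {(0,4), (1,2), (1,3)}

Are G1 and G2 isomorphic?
No, not isomorphic

The graphs are NOT isomorphic.

Connected components of G1: 1 component(s) with vertex sets [[0, 1, 2, 3, 4, 5]], sizes [6].
Connected components of G2: 3 component(s) with vertex sets [[5], [0, 4], [1, 2, 3]], sizes [1, 2, 3].
The number of connected components (and the multiset of component sizes) is an isomorphism invariant — an isomorphism maps each component of G1 bijectively onto a component of G2. Since G1 has 1 component(s) and G2 has 3, they cannot be isomorphic.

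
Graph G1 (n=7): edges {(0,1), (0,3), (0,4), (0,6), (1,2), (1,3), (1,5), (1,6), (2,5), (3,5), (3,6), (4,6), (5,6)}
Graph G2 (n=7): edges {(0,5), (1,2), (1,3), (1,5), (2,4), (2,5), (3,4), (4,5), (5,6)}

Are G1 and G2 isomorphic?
No, not isomorphic

The graphs are NOT isomorphic.

Counting triangles (3-cliques): G1 has 9, G2 has 2.
Triangle count is an isomorphism invariant, so differing triangle counts rule out isomorphism.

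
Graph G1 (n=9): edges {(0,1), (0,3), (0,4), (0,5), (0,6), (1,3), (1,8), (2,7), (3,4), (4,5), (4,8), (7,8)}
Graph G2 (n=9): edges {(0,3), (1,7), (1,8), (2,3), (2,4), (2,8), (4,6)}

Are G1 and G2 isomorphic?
No, not isomorphic

The graphs are NOT isomorphic.

Connected components of G1: 1 component(s) with vertex sets [[0, 1, 2, 3, 4, 5, 6, 7, 8]], sizes [9].
Connected components of G2: 2 component(s) with vertex sets [[5], [0, 1, 2, 3, 4, 6, 7, 8]], sizes [1, 8].
The number of connected components (and the multiset of component sizes) is an isomorphism invariant — an isomorphism maps each component of G1 bijectively onto a component of G2. Since G1 has 1 component(s) and G2 has 2, they cannot be isomorphic.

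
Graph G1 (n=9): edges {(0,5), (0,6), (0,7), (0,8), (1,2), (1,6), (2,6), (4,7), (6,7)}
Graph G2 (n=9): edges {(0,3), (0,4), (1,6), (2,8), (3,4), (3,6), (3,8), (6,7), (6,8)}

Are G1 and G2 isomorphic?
Yes, isomorphic

The graphs are isomorphic.
One valid mapping φ: V(G1) → V(G2): 0→6, 1→0, 2→4, 3→5, 4→2, 5→1, 6→3, 7→8, 8→7

Verify φ preserves adjacency — for each edge of G1, its image is an edge of G2:
  (0,5) → (φ(0),φ(5)) = (1,6) ∈ E(G2) ✓
  (0,6) → (φ(0),φ(6)) = (3,6) ∈ E(G2) ✓
  (0,7) → (φ(0),φ(7)) = (6,8) ∈ E(G2) ✓
  (0,8) → (φ(0),φ(8)) = (6,7) ∈ E(G2) ✓
  (1,2) → (φ(1),φ(2)) = (0,4) ∈ E(G2) ✓
  (1,6) → (φ(1),φ(6)) = (0,3) ∈ E(G2) ✓
  (2,6) → (φ(2),φ(6)) = (3,4) ∈ E(G2) ✓
  (4,7) → (φ(4),φ(7)) = (2,8) ∈ E(G2) ✓
  (6,7) → (φ(6),φ(7)) = (3,8) ∈ E(G2) ✓
All 9 edges of G1 map to edges of G2, and |E(G1)| = |E(G2)| = 9, so φ is a bijection on edges as well as vertices. Hence G1 ≅ G2.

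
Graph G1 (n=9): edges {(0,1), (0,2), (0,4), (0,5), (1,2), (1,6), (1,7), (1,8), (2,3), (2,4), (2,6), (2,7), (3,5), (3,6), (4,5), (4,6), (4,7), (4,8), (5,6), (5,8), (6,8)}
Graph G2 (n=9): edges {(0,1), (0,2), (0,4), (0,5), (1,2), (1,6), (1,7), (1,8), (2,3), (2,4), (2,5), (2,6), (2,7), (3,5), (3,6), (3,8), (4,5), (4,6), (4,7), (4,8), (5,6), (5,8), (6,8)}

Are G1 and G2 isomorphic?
No, not isomorphic

The graphs are NOT isomorphic.

Counting edges: G1 has 21 edge(s); G2 has 23 edge(s).
Edge count is an isomorphism invariant (a bijection on vertices induces a bijection on edges), so differing edge counts rule out isomorphism.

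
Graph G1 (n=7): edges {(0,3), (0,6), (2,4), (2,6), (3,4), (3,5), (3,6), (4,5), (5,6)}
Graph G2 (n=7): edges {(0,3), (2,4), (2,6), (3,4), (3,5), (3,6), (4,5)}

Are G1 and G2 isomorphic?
No, not isomorphic

The graphs are NOT isomorphic.

Counting edges: G1 has 9 edge(s); G2 has 7 edge(s).
Edge count is an isomorphism invariant (a bijection on vertices induces a bijection on edges), so differing edge counts rule out isomorphism.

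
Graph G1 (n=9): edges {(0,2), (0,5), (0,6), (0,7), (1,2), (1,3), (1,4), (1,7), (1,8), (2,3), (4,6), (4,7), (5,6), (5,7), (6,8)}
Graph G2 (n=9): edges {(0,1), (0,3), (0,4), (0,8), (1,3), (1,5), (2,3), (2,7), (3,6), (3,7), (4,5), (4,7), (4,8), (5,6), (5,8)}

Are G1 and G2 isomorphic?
Yes, isomorphic

The graphs are isomorphic.
One valid mapping φ: V(G1) → V(G2): 0→4, 1→3, 2→7, 3→2, 4→1, 5→8, 6→5, 7→0, 8→6

Verify φ preserves adjacency — for each edge of G1, its image is an edge of G2:
  (0,2) → (φ(0),φ(2)) = (4,7) ∈ E(G2) ✓
  (0,5) → (φ(0),φ(5)) = (4,8) ∈ E(G2) ✓
  (0,6) → (φ(0),φ(6)) = (4,5) ∈ E(G2) ✓
  (0,7) → (φ(0),φ(7)) = (0,4) ∈ E(G2) ✓
  (1,2) → (φ(1),φ(2)) = (3,7) ∈ E(G2) ✓
  (1,3) → (φ(1),φ(3)) = (2,3) ∈ E(G2) ✓
  (1,4) → (φ(1),φ(4)) = (1,3) ∈ E(G2) ✓
  (1,7) → (φ(1),φ(7)) = (0,3) ∈ E(G2) ✓
  (1,8) → (φ(1),φ(8)) = (3,6) ∈ E(G2) ✓
  (2,3) → (φ(2),φ(3)) = (2,7) ∈ E(G2) ✓
  (4,6) → (φ(4),φ(6)) = (1,5) ∈ E(G2) ✓
  (4,7) → (φ(4),φ(7)) = (0,1) ∈ E(G2) ✓
  (5,6) → (φ(5),φ(6)) = (5,8) ∈ E(G2) ✓
  (5,7) → (φ(5),φ(7)) = (0,8) ∈ E(G2) ✓
  (6,8) → (φ(6),φ(8)) = (5,6) ∈ E(G2) ✓
All 15 edges of G1 map to edges of G2, and |E(G1)| = |E(G2)| = 15, so φ is a bijection on edges as well as vertices. Hence G1 ≅ G2.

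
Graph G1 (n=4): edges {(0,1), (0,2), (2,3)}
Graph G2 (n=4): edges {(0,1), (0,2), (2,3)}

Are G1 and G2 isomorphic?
Yes, isomorphic

The graphs are isomorphic.
One valid mapping φ: V(G1) → V(G2): 0→0, 1→1, 2→2, 3→3

Verify φ preserves adjacency — for each edge of G1, its image is an edge of G2:
  (0,1) → (φ(0),φ(1)) = (0,1) ∈ E(G2) ✓
  (0,2) → (φ(0),φ(2)) = (0,2) ∈ E(G2) ✓
  (2,3) → (φ(2),φ(3)) = (2,3) ∈ E(G2) ✓
All 3 edges of G1 map to edges of G2, and |E(G1)| = |E(G2)| = 3, so φ is a bijection on edges as well as vertices. Hence G1 ≅ G2.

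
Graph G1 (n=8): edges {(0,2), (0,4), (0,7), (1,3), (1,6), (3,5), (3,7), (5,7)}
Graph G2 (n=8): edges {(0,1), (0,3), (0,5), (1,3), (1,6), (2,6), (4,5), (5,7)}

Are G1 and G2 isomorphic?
Yes, isomorphic

The graphs are isomorphic.
One valid mapping φ: V(G1) → V(G2): 0→5, 1→6, 2→7, 3→1, 4→4, 5→3, 6→2, 7→0

Verify φ preserves adjacency — for each edge of G1, its image is an edge of G2:
  (0,2) → (φ(0),φ(2)) = (5,7) ∈ E(G2) ✓
  (0,4) → (φ(0),φ(4)) = (4,5) ∈ E(G2) ✓
  (0,7) → (φ(0),φ(7)) = (0,5) ∈ E(G2) ✓
  (1,3) → (φ(1),φ(3)) = (1,6) ∈ E(G2) ✓
  (1,6) → (φ(1),φ(6)) = (2,6) ∈ E(G2) ✓
  (3,5) → (φ(3),φ(5)) = (1,3) ∈ E(G2) ✓
  (3,7) → (φ(3),φ(7)) = (0,1) ∈ E(G2) ✓
  (5,7) → (φ(5),φ(7)) = (0,3) ∈ E(G2) ✓
All 8 edges of G1 map to edges of G2, and |E(G1)| = |E(G2)| = 8, so φ is a bijection on edges as well as vertices. Hence G1 ≅ G2.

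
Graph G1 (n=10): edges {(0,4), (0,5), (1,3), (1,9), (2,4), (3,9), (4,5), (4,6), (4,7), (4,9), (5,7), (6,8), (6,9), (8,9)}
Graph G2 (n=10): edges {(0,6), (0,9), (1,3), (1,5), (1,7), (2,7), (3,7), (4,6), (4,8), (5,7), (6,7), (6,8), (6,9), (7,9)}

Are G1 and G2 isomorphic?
Yes, isomorphic

The graphs are isomorphic.
One valid mapping φ: V(G1) → V(G2): 0→5, 1→4, 2→2, 3→8, 4→7, 5→1, 6→9, 7→3, 8→0, 9→6

Verify φ preserves adjacency — for each edge of G1, its image is an edge of G2:
  (0,4) → (φ(0),φ(4)) = (5,7) ∈ E(G2) ✓
  (0,5) → (φ(0),φ(5)) = (1,5) ∈ E(G2) ✓
  (1,3) → (φ(1),φ(3)) = (4,8) ∈ E(G2) ✓
  (1,9) → (φ(1),φ(9)) = (4,6) ∈ E(G2) ✓
  (2,4) → (φ(2),φ(4)) = (2,7) ∈ E(G2) ✓
  (3,9) → (φ(3),φ(9)) = (6,8) ∈ E(G2) ✓
  (4,5) → (φ(4),φ(5)) = (1,7) ∈ E(G2) ✓
  (4,6) → (φ(4),φ(6)) = (7,9) ∈ E(G2) ✓
  (4,7) → (φ(4),φ(7)) = (3,7) ∈ E(G2) ✓
  (4,9) → (φ(4),φ(9)) = (6,7) ∈ E(G2) ✓
  (5,7) → (φ(5),φ(7)) = (1,3) ∈ E(G2) ✓
  (6,8) → (φ(6),φ(8)) = (0,9) ∈ E(G2) ✓
  (6,9) → (φ(6),φ(9)) = (6,9) ∈ E(G2) ✓
  (8,9) → (φ(8),φ(9)) = (0,6) ∈ E(G2) ✓
All 14 edges of G1 map to edges of G2, and |E(G1)| = |E(G2)| = 14, so φ is a bijection on edges as well as vertices. Hence G1 ≅ G2.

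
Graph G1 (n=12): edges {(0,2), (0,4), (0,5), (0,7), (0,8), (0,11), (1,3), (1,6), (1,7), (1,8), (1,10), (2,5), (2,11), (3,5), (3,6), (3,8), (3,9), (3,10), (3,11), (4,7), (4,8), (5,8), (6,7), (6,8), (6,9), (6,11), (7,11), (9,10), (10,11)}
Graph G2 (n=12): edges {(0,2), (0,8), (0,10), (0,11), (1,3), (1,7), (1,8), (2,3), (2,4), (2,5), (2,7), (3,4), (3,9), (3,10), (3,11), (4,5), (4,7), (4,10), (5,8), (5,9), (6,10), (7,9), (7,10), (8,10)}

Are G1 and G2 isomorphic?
No, not isomorphic

The graphs are NOT isomorphic.

Degrees in G1: deg(0)=6, deg(1)=5, deg(2)=3, deg(3)=7, deg(4)=3, deg(5)=4, deg(6)=6, deg(7)=5, deg(8)=6, deg(9)=3, deg(10)=4, deg(11)=6.
Sorted degree sequence of G1: [7, 6, 6, 6, 6, 5, 5, 4, 4, 3, 3, 3].
Degrees in G2: deg(0)=4, deg(1)=3, deg(2)=5, deg(3)=6, deg(4)=5, deg(5)=4, deg(6)=1, deg(7)=5, deg(8)=4, deg(9)=3, deg(10)=6, deg(11)=2.
Sorted degree sequence of G2: [6, 6, 5, 5, 5, 4, 4, 4, 3, 3, 2, 1].
The (sorted) degree sequence is an isomorphism invariant, so since G1 and G2 have different degree sequences they cannot be isomorphic.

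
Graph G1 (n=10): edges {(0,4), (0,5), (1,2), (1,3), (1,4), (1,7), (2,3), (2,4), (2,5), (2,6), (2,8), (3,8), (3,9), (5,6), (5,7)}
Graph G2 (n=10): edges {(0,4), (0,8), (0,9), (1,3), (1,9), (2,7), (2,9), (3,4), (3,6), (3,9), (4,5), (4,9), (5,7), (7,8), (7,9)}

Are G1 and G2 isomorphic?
Yes, isomorphic

The graphs are isomorphic.
One valid mapping φ: V(G1) → V(G2): 0→8, 1→4, 2→9, 3→3, 4→0, 5→7, 6→2, 7→5, 8→1, 9→6

Verify φ preserves adjacency — for each edge of G1, its image is an edge of G2:
  (0,4) → (φ(0),φ(4)) = (0,8) ∈ E(G2) ✓
  (0,5) → (φ(0),φ(5)) = (7,8) ∈ E(G2) ✓
  (1,2) → (φ(1),φ(2)) = (4,9) ∈ E(G2) ✓
  (1,3) → (φ(1),φ(3)) = (3,4) ∈ E(G2) ✓
  (1,4) → (φ(1),φ(4)) = (0,4) ∈ E(G2) ✓
  (1,7) → (φ(1),φ(7)) = (4,5) ∈ E(G2) ✓
  (2,3) → (φ(2),φ(3)) = (3,9) ∈ E(G2) ✓
  (2,4) → (φ(2),φ(4)) = (0,9) ∈ E(G2) ✓
  (2,5) → (φ(2),φ(5)) = (7,9) ∈ E(G2) ✓
  (2,6) → (φ(2),φ(6)) = (2,9) ∈ E(G2) ✓
  (2,8) → (φ(2),φ(8)) = (1,9) ∈ E(G2) ✓
  (3,8) → (φ(3),φ(8)) = (1,3) ∈ E(G2) ✓
  (3,9) → (φ(3),φ(9)) = (3,6) ∈ E(G2) ✓
  (5,6) → (φ(5),φ(6)) = (2,7) ∈ E(G2) ✓
  (5,7) → (φ(5),φ(7)) = (5,7) ∈ E(G2) ✓
All 15 edges of G1 map to edges of G2, and |E(G1)| = |E(G2)| = 15, so φ is a bijection on edges as well as vertices. Hence G1 ≅ G2.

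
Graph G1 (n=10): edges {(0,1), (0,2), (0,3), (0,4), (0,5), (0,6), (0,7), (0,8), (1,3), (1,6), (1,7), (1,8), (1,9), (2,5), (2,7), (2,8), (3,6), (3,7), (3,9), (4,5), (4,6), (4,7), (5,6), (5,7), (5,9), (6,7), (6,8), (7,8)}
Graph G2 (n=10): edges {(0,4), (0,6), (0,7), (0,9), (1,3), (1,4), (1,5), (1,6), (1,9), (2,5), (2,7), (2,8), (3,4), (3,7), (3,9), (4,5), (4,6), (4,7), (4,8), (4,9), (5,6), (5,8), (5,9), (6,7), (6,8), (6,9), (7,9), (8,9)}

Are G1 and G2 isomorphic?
Yes, isomorphic

The graphs are isomorphic.
One valid mapping φ: V(G1) → V(G2): 0→9, 1→5, 2→3, 3→8, 4→0, 5→7, 6→6, 7→4, 8→1, 9→2

Verify φ preserves adjacency — for each edge of G1, its image is an edge of G2:
  (0,1) → (φ(0),φ(1)) = (5,9) ∈ E(G2) ✓
  (0,2) → (φ(0),φ(2)) = (3,9) ∈ E(G2) ✓
  (0,3) → (φ(0),φ(3)) = (8,9) ∈ E(G2) ✓
  (0,4) → (φ(0),φ(4)) = (0,9) ∈ E(G2) ✓
  (0,5) → (φ(0),φ(5)) = (7,9) ∈ E(G2) ✓
  (0,6) → (φ(0),φ(6)) = (6,9) ∈ E(G2) ✓
  (0,7) → (φ(0),φ(7)) = (4,9) ∈ E(G2) ✓
  (0,8) → (φ(0),φ(8)) = (1,9) ∈ E(G2) ✓
  (1,3) → (φ(1),φ(3)) = (5,8) ∈ E(G2) ✓
  (1,6) → (φ(1),φ(6)) = (5,6) ∈ E(G2) ✓
  (1,7) → (φ(1),φ(7)) = (4,5) ∈ E(G2) ✓
  (1,8) → (φ(1),φ(8)) = (1,5) ∈ E(G2) ✓
  (1,9) → (φ(1),φ(9)) = (2,5) ∈ E(G2) ✓
  (2,5) → (φ(2),φ(5)) = (3,7) ∈ E(G2) ✓
  (2,7) → (φ(2),φ(7)) = (3,4) ∈ E(G2) ✓
  (2,8) → (φ(2),φ(8)) = (1,3) ∈ E(G2) ✓
  (3,6) → (φ(3),φ(6)) = (6,8) ∈ E(G2) ✓
  (3,7) → (φ(3),φ(7)) = (4,8) ∈ E(G2) ✓
  (3,9) → (φ(3),φ(9)) = (2,8) ∈ E(G2) ✓
  (4,5) → (φ(4),φ(5)) = (0,7) ∈ E(G2) ✓
  (4,6) → (φ(4),φ(6)) = (0,6) ∈ E(G2) ✓
  (4,7) → (φ(4),φ(7)) = (0,4) ∈ E(G2) ✓
  (5,6) → (φ(5),φ(6)) = (6,7) ∈ E(G2) ✓
  (5,7) → (φ(5),φ(7)) = (4,7) ∈ E(G2) ✓
  (5,9) → (φ(5),φ(9)) = (2,7) ∈ E(G2) ✓
  (6,7) → (φ(6),φ(7)) = (4,6) ∈ E(G2) ✓
  (6,8) → (φ(6),φ(8)) = (1,6) ∈ E(G2) ✓
  (7,8) → (φ(7),φ(8)) = (1,4) ∈ E(G2) ✓
All 28 edges of G1 map to edges of G2, and |E(G1)| = |E(G2)| = 28, so φ is a bijection on edges as well as vertices. Hence G1 ≅ G2.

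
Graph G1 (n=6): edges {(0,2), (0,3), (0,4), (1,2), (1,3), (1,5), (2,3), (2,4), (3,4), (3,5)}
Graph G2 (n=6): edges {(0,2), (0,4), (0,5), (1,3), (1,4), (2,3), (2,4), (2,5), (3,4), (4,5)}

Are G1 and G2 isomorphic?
Yes, isomorphic

The graphs are isomorphic.
One valid mapping φ: V(G1) → V(G2): 0→5, 1→3, 2→2, 3→4, 4→0, 5→1

Verify φ preserves adjacency — for each edge of G1, its image is an edge of G2:
  (0,2) → (φ(0),φ(2)) = (2,5) ∈ E(G2) ✓
  (0,3) → (φ(0),φ(3)) = (4,5) ∈ E(G2) ✓
  (0,4) → (φ(0),φ(4)) = (0,5) ∈ E(G2) ✓
  (1,2) → (φ(1),φ(2)) = (2,3) ∈ E(G2) ✓
  (1,3) → (φ(1),φ(3)) = (3,4) ∈ E(G2) ✓
  (1,5) → (φ(1),φ(5)) = (1,3) ∈ E(G2) ✓
  (2,3) → (φ(2),φ(3)) = (2,4) ∈ E(G2) ✓
  (2,4) → (φ(2),φ(4)) = (0,2) ∈ E(G2) ✓
  (3,4) → (φ(3),φ(4)) = (0,4) ∈ E(G2) ✓
  (3,5) → (φ(3),φ(5)) = (1,4) ∈ E(G2) ✓
All 10 edges of G1 map to edges of G2, and |E(G1)| = |E(G2)| = 10, so φ is a bijection on edges as well as vertices. Hence G1 ≅ G2.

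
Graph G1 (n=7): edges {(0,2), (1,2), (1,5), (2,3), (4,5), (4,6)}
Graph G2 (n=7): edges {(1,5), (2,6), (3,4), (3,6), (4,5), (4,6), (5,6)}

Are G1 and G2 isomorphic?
No, not isomorphic

The graphs are NOT isomorphic.

Connected components of G1: 1 component(s) with vertex sets [[0, 1, 2, 3, 4, 5, 6]], sizes [7].
Connected components of G2: 2 component(s) with vertex sets [[0], [1, 2, 3, 4, 5, 6]], sizes [1, 6].
The number of connected components (and the multiset of component sizes) is an isomorphism invariant — an isomorphism maps each component of G1 bijectively onto a component of G2. Since G1 has 1 component(s) and G2 has 2, they cannot be isomorphic.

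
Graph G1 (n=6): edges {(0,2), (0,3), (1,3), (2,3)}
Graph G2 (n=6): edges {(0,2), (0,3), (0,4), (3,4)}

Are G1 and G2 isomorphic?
Yes, isomorphic

The graphs are isomorphic.
One valid mapping φ: V(G1) → V(G2): 0→3, 1→2, 2→4, 3→0, 4→1, 5→5

Verify φ preserves adjacency — for each edge of G1, its image is an edge of G2:
  (0,2) → (φ(0),φ(2)) = (3,4) ∈ E(G2) ✓
  (0,3) → (φ(0),φ(3)) = (0,3) ∈ E(G2) ✓
  (1,3) → (φ(1),φ(3)) = (0,2) ∈ E(G2) ✓
  (2,3) → (φ(2),φ(3)) = (0,4) ∈ E(G2) ✓
All 4 edges of G1 map to edges of G2, and |E(G1)| = |E(G2)| = 4, so φ is a bijection on edges as well as vertices. Hence G1 ≅ G2.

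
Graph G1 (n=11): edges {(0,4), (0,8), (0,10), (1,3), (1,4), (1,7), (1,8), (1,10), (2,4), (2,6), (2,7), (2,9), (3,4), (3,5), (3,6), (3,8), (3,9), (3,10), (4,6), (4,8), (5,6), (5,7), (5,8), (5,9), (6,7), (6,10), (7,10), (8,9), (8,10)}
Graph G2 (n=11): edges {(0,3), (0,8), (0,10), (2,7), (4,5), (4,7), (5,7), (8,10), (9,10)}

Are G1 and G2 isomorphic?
No, not isomorphic

The graphs are NOT isomorphic.

Connected components of G1: 1 component(s) with vertex sets [[0, 1, 2, 3, 4, 5, 6, 7, 8, 9, 10]], sizes [11].
Connected components of G2: 4 component(s) with vertex sets [[1], [6], [2, 4, 5, 7], [0, 3, 8, 9, 10]], sizes [1, 1, 4, 5].
The number of connected components (and the multiset of component sizes) is an isomorphism invariant — an isomorphism maps each component of G1 bijectively onto a component of G2. Since G1 has 1 component(s) and G2 has 4, they cannot be isomorphic.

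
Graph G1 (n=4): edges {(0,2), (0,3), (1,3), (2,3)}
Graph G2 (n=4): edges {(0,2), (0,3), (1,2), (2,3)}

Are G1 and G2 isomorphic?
Yes, isomorphic

The graphs are isomorphic.
One valid mapping φ: V(G1) → V(G2): 0→0, 1→1, 2→3, 3→2

Verify φ preserves adjacency — for each edge of G1, its image is an edge of G2:
  (0,2) → (φ(0),φ(2)) = (0,3) ∈ E(G2) ✓
  (0,3) → (φ(0),φ(3)) = (0,2) ∈ E(G2) ✓
  (1,3) → (φ(1),φ(3)) = (1,2) ∈ E(G2) ✓
  (2,3) → (φ(2),φ(3)) = (2,3) ∈ E(G2) ✓
All 4 edges of G1 map to edges of G2, and |E(G1)| = |E(G2)| = 4, so φ is a bijection on edges as well as vertices. Hence G1 ≅ G2.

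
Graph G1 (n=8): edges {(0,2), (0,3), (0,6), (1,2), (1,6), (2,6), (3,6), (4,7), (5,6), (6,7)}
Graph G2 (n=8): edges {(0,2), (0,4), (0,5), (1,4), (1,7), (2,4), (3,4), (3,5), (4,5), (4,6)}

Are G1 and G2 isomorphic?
Yes, isomorphic

The graphs are isomorphic.
One valid mapping φ: V(G1) → V(G2): 0→0, 1→3, 2→5, 3→2, 4→7, 5→6, 6→4, 7→1

Verify φ preserves adjacency — for each edge of G1, its image is an edge of G2:
  (0,2) → (φ(0),φ(2)) = (0,5) ∈ E(G2) ✓
  (0,3) → (φ(0),φ(3)) = (0,2) ∈ E(G2) ✓
  (0,6) → (φ(0),φ(6)) = (0,4) ∈ E(G2) ✓
  (1,2) → (φ(1),φ(2)) = (3,5) ∈ E(G2) ✓
  (1,6) → (φ(1),φ(6)) = (3,4) ∈ E(G2) ✓
  (2,6) → (φ(2),φ(6)) = (4,5) ∈ E(G2) ✓
  (3,6) → (φ(3),φ(6)) = (2,4) ∈ E(G2) ✓
  (4,7) → (φ(4),φ(7)) = (1,7) ∈ E(G2) ✓
  (5,6) → (φ(5),φ(6)) = (4,6) ∈ E(G2) ✓
  (6,7) → (φ(6),φ(7)) = (1,4) ∈ E(G2) ✓
All 10 edges of G1 map to edges of G2, and |E(G1)| = |E(G2)| = 10, so φ is a bijection on edges as well as vertices. Hence G1 ≅ G2.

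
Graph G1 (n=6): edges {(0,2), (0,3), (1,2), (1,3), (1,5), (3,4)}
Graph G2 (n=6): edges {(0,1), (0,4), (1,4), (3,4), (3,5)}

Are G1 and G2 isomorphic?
No, not isomorphic

The graphs are NOT isomorphic.

Counting triangles (3-cliques): G1 has 0, G2 has 1.
Triangle count is an isomorphism invariant, so differing triangle counts rule out isomorphism.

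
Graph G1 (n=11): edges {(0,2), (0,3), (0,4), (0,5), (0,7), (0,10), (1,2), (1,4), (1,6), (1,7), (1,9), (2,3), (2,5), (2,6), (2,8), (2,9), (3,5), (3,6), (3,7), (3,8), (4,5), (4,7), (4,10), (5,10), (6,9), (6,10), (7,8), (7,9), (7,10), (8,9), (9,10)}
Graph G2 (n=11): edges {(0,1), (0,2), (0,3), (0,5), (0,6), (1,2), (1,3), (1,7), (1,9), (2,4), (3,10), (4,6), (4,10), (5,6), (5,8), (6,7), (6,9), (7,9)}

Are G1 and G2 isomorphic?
No, not isomorphic

The graphs are NOT isomorphic.

Degrees in G1: deg(0)=6, deg(1)=5, deg(2)=7, deg(3)=6, deg(4)=5, deg(5)=5, deg(6)=5, deg(7)=7, deg(8)=4, deg(9)=6, deg(10)=6.
Sorted degree sequence of G1: [7, 7, 6, 6, 6, 6, 5, 5, 5, 5, 4].
Degrees in G2: deg(0)=5, deg(1)=5, deg(2)=3, deg(3)=3, deg(4)=3, deg(5)=3, deg(6)=5, deg(7)=3, deg(8)=1, deg(9)=3, deg(10)=2.
Sorted degree sequence of G2: [5, 5, 5, 3, 3, 3, 3, 3, 3, 2, 1].
The (sorted) degree sequence is an isomorphism invariant, so since G1 and G2 have different degree sequences they cannot be isomorphic.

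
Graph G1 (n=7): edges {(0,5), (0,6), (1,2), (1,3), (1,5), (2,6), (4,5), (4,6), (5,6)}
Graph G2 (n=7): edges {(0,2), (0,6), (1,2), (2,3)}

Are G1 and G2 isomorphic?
No, not isomorphic

The graphs are NOT isomorphic.

Counting triangles (3-cliques): G1 has 2, G2 has 0.
Triangle count is an isomorphism invariant, so differing triangle counts rule out isomorphism.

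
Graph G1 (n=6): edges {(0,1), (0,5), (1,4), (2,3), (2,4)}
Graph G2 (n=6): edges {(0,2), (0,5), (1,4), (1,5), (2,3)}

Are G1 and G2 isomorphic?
Yes, isomorphic

The graphs are isomorphic.
One valid mapping φ: V(G1) → V(G2): 0→1, 1→5, 2→2, 3→3, 4→0, 5→4

Verify φ preserves adjacency — for each edge of G1, its image is an edge of G2:
  (0,1) → (φ(0),φ(1)) = (1,5) ∈ E(G2) ✓
  (0,5) → (φ(0),φ(5)) = (1,4) ∈ E(G2) ✓
  (1,4) → (φ(1),φ(4)) = (0,5) ∈ E(G2) ✓
  (2,3) → (φ(2),φ(3)) = (2,3) ∈ E(G2) ✓
  (2,4) → (φ(2),φ(4)) = (0,2) ∈ E(G2) ✓
All 5 edges of G1 map to edges of G2, and |E(G1)| = |E(G2)| = 5, so φ is a bijection on edges as well as vertices. Hence G1 ≅ G2.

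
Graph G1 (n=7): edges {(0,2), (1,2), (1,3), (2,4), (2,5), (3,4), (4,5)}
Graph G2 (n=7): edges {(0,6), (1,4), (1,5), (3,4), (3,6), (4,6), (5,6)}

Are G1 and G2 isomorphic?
Yes, isomorphic

The graphs are isomorphic.
One valid mapping φ: V(G1) → V(G2): 0→0, 1→5, 2→6, 3→1, 4→4, 5→3, 6→2

Verify φ preserves adjacency — for each edge of G1, its image is an edge of G2:
  (0,2) → (φ(0),φ(2)) = (0,6) ∈ E(G2) ✓
  (1,2) → (φ(1),φ(2)) = (5,6) ∈ E(G2) ✓
  (1,3) → (φ(1),φ(3)) = (1,5) ∈ E(G2) ✓
  (2,4) → (φ(2),φ(4)) = (4,6) ∈ E(G2) ✓
  (2,5) → (φ(2),φ(5)) = (3,6) ∈ E(G2) ✓
  (3,4) → (φ(3),φ(4)) = (1,4) ∈ E(G2) ✓
  (4,5) → (φ(4),φ(5)) = (3,4) ∈ E(G2) ✓
All 7 edges of G1 map to edges of G2, and |E(G1)| = |E(G2)| = 7, so φ is a bijection on edges as well as vertices. Hence G1 ≅ G2.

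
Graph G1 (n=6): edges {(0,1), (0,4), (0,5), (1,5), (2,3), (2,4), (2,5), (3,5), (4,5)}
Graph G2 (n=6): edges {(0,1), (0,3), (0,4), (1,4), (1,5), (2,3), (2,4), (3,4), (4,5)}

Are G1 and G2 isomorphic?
Yes, isomorphic

The graphs are isomorphic.
One valid mapping φ: V(G1) → V(G2): 0→1, 1→5, 2→3, 3→2, 4→0, 5→4

Verify φ preserves adjacency — for each edge of G1, its image is an edge of G2:
  (0,1) → (φ(0),φ(1)) = (1,5) ∈ E(G2) ✓
  (0,4) → (φ(0),φ(4)) = (0,1) ∈ E(G2) ✓
  (0,5) → (φ(0),φ(5)) = (1,4) ∈ E(G2) ✓
  (1,5) → (φ(1),φ(5)) = (4,5) ∈ E(G2) ✓
  (2,3) → (φ(2),φ(3)) = (2,3) ∈ E(G2) ✓
  (2,4) → (φ(2),φ(4)) = (0,3) ∈ E(G2) ✓
  (2,5) → (φ(2),φ(5)) = (3,4) ∈ E(G2) ✓
  (3,5) → (φ(3),φ(5)) = (2,4) ∈ E(G2) ✓
  (4,5) → (φ(4),φ(5)) = (0,4) ∈ E(G2) ✓
All 9 edges of G1 map to edges of G2, and |E(G1)| = |E(G2)| = 9, so φ is a bijection on edges as well as vertices. Hence G1 ≅ G2.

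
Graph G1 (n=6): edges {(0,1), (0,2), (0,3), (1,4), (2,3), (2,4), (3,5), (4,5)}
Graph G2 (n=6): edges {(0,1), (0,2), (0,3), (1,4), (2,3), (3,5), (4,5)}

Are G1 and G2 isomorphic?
No, not isomorphic

The graphs are NOT isomorphic.

Counting edges: G1 has 8 edge(s); G2 has 7 edge(s).
Edge count is an isomorphism invariant (a bijection on vertices induces a bijection on edges), so differing edge counts rule out isomorphism.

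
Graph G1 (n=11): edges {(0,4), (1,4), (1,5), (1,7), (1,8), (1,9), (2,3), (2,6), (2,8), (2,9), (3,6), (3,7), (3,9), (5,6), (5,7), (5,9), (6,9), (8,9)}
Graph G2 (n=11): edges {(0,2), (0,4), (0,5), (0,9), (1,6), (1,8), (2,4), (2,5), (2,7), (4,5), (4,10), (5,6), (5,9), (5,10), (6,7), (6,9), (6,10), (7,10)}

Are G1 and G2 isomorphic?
Yes, isomorphic

The graphs are isomorphic.
One valid mapping φ: V(G1) → V(G2): 0→8, 1→6, 2→0, 3→2, 4→1, 5→10, 6→4, 7→7, 8→9, 9→5, 10→3

Verify φ preserves adjacency — for each edge of G1, its image is an edge of G2:
  (0,4) → (φ(0),φ(4)) = (1,8) ∈ E(G2) ✓
  (1,4) → (φ(1),φ(4)) = (1,6) ∈ E(G2) ✓
  (1,5) → (φ(1),φ(5)) = (6,10) ∈ E(G2) ✓
  (1,7) → (φ(1),φ(7)) = (6,7) ∈ E(G2) ✓
  (1,8) → (φ(1),φ(8)) = (6,9) ∈ E(G2) ✓
  (1,9) → (φ(1),φ(9)) = (5,6) ∈ E(G2) ✓
  (2,3) → (φ(2),φ(3)) = (0,2) ∈ E(G2) ✓
  (2,6) → (φ(2),φ(6)) = (0,4) ∈ E(G2) ✓
  (2,8) → (φ(2),φ(8)) = (0,9) ∈ E(G2) ✓
  (2,9) → (φ(2),φ(9)) = (0,5) ∈ E(G2) ✓
  (3,6) → (φ(3),φ(6)) = (2,4) ∈ E(G2) ✓
  (3,7) → (φ(3),φ(7)) = (2,7) ∈ E(G2) ✓
  (3,9) → (φ(3),φ(9)) = (2,5) ∈ E(G2) ✓
  (5,6) → (φ(5),φ(6)) = (4,10) ∈ E(G2) ✓
  (5,7) → (φ(5),φ(7)) = (7,10) ∈ E(G2) ✓
  (5,9) → (φ(5),φ(9)) = (5,10) ∈ E(G2) ✓
  (6,9) → (φ(6),φ(9)) = (4,5) ∈ E(G2) ✓
  (8,9) → (φ(8),φ(9)) = (5,9) ∈ E(G2) ✓
All 18 edges of G1 map to edges of G2, and |E(G1)| = |E(G2)| = 18, so φ is a bijection on edges as well as vertices. Hence G1 ≅ G2.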